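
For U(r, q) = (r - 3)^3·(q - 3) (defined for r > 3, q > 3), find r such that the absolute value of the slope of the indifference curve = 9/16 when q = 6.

MU_r = 3·(r−3)^2·(q−3), MU_q = (r−3)^3.
MRS = (3/1)·(q−3)/(r−3).
Substitute q = 6: MRS = 9/(r − 3). Setting this equal to 9/16 gives r − 3 = 9/(9/16) = 16, so r = 19.

r = 19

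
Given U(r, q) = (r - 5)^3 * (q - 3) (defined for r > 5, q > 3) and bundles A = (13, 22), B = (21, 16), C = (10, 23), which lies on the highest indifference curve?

Evaluate utility at each bundle:
U(A) = 9728.
U(B) = 53248.
U(C) = 2500.
Highest utility is B, so B ≻ A ≻ C.

Bundle B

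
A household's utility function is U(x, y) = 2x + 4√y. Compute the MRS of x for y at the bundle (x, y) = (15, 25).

MRS = 5

MU_x = 2, MU_y = 4/(2√y).
MRS = 2 ÷ (4/(2√y)).
At (15, 25): MRS = 5.
The indifference curve has slope −5 at this bundle.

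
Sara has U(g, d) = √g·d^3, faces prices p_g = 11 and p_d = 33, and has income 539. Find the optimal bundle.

g* = 7, d* = 14

MU_g = 0.5·g^(-0.5)·d^3 and MU_d = 3·√g·d^2.
MRS = MU_g/MU_d = (1/6)·d/g.
Tangency: set MRS = p_g/p_d = 11/33 = 1/3.
So (1/6)·d/g = 1/3, i.e. d = 2·g.
Substitute into the budget 11·g + 33·d = 539: 77·g = 539, so g* = 7.
Then d* = 2·7 = 14.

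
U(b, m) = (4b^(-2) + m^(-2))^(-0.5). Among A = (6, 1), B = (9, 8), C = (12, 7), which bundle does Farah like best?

Bundle C

Evaluate utility at each bundle:
U(A) = 0.949.
U(B) = 3.922.
U(C) = 4.556.
Highest utility is C, so C ≻ B ≻ A.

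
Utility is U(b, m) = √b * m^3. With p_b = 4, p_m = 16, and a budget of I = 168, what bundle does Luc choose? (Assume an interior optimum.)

MU_b = 0.5·b^(-0.5)·m^3 and MU_m = 3·√b·m^2.
MRS = MU_b/MU_m = (1/6)·m/b.
Tangency: set MRS = p_b/p_m = 4/16 = 0.25.
So (1/6)·m/b = 0.25, i.e. m = 1.5·b.
Substitute into the budget 4·b + 16·m = 168: 28·b = 168, so b* = 6.
Then m* = 1.5·6 = 9.

b* = 6, m* = 9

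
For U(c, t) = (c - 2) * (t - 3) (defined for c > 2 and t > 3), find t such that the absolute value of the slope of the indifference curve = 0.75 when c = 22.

MU_c = (t−3), MU_t = (c−2).
MRS = (t−3)/(c−2).
Substitute c = 22: MRS = (t − 3)/20. Setting this equal to 0.75 gives t − 3 = 0.75·20 = 15, so t = 18.

t = 18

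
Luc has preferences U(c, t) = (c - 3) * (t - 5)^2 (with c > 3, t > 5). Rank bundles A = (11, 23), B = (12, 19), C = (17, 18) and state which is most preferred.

Evaluate utility at each bundle:
U(A) = 2592.
U(B) = 1764.
U(C) = 2366.
Highest utility is A, so A ≻ C ≻ B.

Bundle A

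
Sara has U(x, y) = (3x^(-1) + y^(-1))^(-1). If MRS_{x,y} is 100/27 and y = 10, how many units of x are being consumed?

x = 9

For CES with ρ = -1, MRS = (3/1)·(y/x)^2.
Setting (3/1)·(10/x)^2 = 100/27 gives (10/x)^2 = 100/81, so 10/x = 10/9 and x = 9.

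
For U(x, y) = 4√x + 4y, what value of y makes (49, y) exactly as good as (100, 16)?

U(100, 16) = 104.
Set U(49, y) = 104 and solve.
With x = 49: √49 = 7, so 4y = 104 − 4·7 = 76 and y = 19.
Check: U(49, 19) = 104.

y = 19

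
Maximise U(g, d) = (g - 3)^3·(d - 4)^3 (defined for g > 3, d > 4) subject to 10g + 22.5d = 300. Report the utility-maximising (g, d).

MU_g = 3·(g−3)^2·(d−4)^3, MU_d = 3·(g−3)^3·(d−4)^2.
MRS = (d−4)/(g−3).
Tangency: set MRS = p_g/p_d = 10/22.5 = 4/9.
So (d − 4)/(g − 3) = 4/9, i.e. (d − 4) = (4/9)·(g − 3).
Rewrite the budget in excess-of-subsistence terms: 10·(g − 3) + 22.5·(d − 4) = 300 − 10·3 − 22.5·4 = 180.
Substituting, 20·(g − 3) = 180, so g − 3 = 9 and g* = 12.
Then d − 4 = (4/9)·9 = 4, so d* = 8.

g* = 12, d* = 8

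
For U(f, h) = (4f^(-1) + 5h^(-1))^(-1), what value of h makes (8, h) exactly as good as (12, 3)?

h = 10/3

U depends on (f, h) only through S = 4f^(-1) + 5h^(-1), so equal utility means equal S. At (12, 3): S = 2.
With f = 8: 4·8^(-1) = 0.5, so 5h^(-1) = 2 − 0.5 = 1.5, i.e. h^(-1) = 0.3.
Hence h = 1/0.3 = 10/3.
Check: U(8, 10/3) = 0.5.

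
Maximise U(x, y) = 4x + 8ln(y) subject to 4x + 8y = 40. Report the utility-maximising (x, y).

x* = 8, y* = 1

MU_x = 4, MU_y = 8/y.
MRS = 4 ÷ (8/y).
Tangency: set MRS = p_x/p_y = 4/8 = 0.5.
MRS depends only on y: 0.5·y = 0.5 ⇒ y* = 0.5/0.5 = 1.
From the budget, 4·x = 40 − 8·1 = 32, so x* = 8.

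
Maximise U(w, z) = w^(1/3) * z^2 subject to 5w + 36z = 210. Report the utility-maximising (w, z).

w* = 6, z* = 5

MU_w = 1/3·w^(-2/3)·z^2 and MU_z = 2·w^(1/3)·z.
MRS = MU_w/MU_z = (1/6)·z/w.
Tangency: set MRS = p_w/p_z = 5/36.
So (1/6)·z/w = 5/36, i.e. z = (5/6)·w.
Substitute into the budget 5·w + 36·z = 210: 35·w = 210, so w* = 6.
Then z* = (5/6)·6 = 5.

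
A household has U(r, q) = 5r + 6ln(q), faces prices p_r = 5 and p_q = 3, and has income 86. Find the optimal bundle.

MU_r = 5, MU_q = 6/q.
MRS = 5 ÷ (6/q).
Tangency: set MRS = p_r/p_q = 5/3.
MRS depends only on q: (5/6)·q = 5/3 ⇒ q* = (5/3)/(5/6) = 2.
From the budget, 5·r = 86 − 3·2 = 80, so r* = 16.

r* = 16, q* = 2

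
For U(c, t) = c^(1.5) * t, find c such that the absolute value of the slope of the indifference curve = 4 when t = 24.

MU_c = 1.5·√c·t and MU_t = c^(1.5).
MRS = MU_c/MU_t = (1.5)·t/c.
Substitute t = 24: MRS = 36/c. Setting 36/c = 4 gives c = 36/4 = 9.

c = 9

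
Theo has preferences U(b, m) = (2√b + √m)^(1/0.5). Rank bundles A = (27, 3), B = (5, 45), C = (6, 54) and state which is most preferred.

Bundle C

Evaluate utility at each bundle:
U(A) = 147.000.
U(B) = 125.000.
U(C) = 150.000.
Highest utility is C, so C ≻ A ≻ B.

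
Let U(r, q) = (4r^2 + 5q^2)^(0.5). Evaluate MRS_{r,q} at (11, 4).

For CES with ρ = 2, MRS = (4/5)·(q/r)^(-1).
At (11, 4): MRS = 2.2.
The indifference curve has slope −2.2 at this bundle.

MRS = 2.2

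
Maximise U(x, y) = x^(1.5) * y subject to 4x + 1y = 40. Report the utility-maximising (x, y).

x* = 6, y* = 16

MU_x = 1.5·√x·y and MU_y = x^(1.5).
MRS = MU_x/MU_y = (1.5)·y/x.
Tangency: set MRS = p_x/p_y = 4/1 = 4.
So (1.5)·y/x = 4, i.e. y = (8/3)·x.
Substitute into the budget 4·x + 1·y = 40: (20/3)·x = 40, so x* = 6.
Then y* = (8/3)·6 = 16.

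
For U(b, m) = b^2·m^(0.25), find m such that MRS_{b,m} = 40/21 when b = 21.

m = 5

MU_b = 2·b·m^(0.25) and MU_m = 0.25·b^2·m^(-0.75).
MRS = MU_b/MU_m = (8)·m/b.
Substitute b = 21: MRS = m/2.625. Setting m/2.625 = 40/21 gives m = (40/21)·2.625 = 5.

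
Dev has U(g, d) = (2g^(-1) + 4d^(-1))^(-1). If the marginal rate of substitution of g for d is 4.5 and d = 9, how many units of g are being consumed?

For CES with ρ = -1, MRS = (2/4)·(d/g)^2.
Setting (2/4)·(9/g)^2 = 4.5 gives (9/g)^2 = 9, so 9/g = 3 and g = 3.

g = 3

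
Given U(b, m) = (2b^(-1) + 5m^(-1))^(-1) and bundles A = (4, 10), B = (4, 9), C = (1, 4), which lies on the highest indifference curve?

Bundle A

Evaluate utility at each bundle:
U(A) = 1.000.
U(B) = 0.947.
U(C) = 0.308.
Highest utility is A, so A ≻ B ≻ C.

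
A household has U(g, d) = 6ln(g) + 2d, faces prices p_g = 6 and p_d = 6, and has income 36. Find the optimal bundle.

MU_g = 6/g, MU_d = 2.
MRS = 6/g ÷ 2.
Tangency: set MRS = p_g/p_d = 6/6 = 1.
MRS depends only on g: 3/g = 1 ⇒ g* = 3/1 = 3.
From the budget, 6·d = 36 − 6·3 = 18, so d* = 3.

g* = 3, d* = 3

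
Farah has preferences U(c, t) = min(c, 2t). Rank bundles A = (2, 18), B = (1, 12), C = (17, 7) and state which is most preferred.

Evaluate utility at each bundle:
U(A) = 2.
U(B) = 1.
U(C) = 14.
Highest utility is C, so C ≻ A ≻ B.

Bundle C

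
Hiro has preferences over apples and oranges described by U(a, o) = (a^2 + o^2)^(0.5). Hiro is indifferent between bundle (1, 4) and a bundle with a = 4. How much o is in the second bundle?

o = 1

U depends on (a, o) only through S = a^2 + o^2, so equal utility means equal S. At (1, 4): S = 17.
With a = 4: 4^2 = 16, so o^2 = 17 − 16 = 1.
Hence o = √1 = 1.
Check: U(4, 1) = 4.1231.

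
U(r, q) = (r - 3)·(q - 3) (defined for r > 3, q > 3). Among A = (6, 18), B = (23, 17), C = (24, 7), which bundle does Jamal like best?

Bundle B

Evaluate utility at each bundle:
U(A) = 45.
U(B) = 280.
U(C) = 84.
Highest utility is B, so B ≻ C ≻ A.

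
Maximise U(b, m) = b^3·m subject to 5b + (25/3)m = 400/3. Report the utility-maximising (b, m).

MU_b = 3·b^2·m and MU_m = b^3.
MRS = MU_b/MU_m = (3/1)·m/b.
Tangency: set MRS = p_b/p_m = 5/(25/3) = 0.6.
So (3/1)·m/b = 0.6, i.e. m = 0.2·b.
Substitute into the budget 5·b + (25/3)·m = 400/3: (20/3)·b = 400/3, so b* = 20.
Then m* = 0.2·20 = 4.

b* = 20, m* = 4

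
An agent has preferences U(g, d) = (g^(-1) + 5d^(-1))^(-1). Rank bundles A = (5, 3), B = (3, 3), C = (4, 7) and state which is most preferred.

Evaluate utility at each bundle:
U(A) = 0.536.
U(B) = 0.500.
U(C) = 1.037.
Highest utility is C, so C ≻ A ≻ B.

Bundle C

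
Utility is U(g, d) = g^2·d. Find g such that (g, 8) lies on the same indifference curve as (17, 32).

U(17, 32) = 9248.
Set U(g, 8) = 9248 and solve.
With d = 8: g^2 = 9248/8 = 1156; taking the square root, g = 34.
Check: U(34, 8) = 9248.

g = 34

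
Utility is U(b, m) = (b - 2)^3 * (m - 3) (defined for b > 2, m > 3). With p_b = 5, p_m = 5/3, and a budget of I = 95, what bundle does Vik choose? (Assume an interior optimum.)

b* = 14, m* = 15

MU_b = 3·(b−2)^2·(m−3), MU_m = (b−2)^3.
MRS = (3/1)·(m−3)/(b−2).
Tangency: set MRS = p_b/p_m = 5/(5/3) = 3.
So (3/1)·(m − 3)/(b − 2) = 3, i.e. (m − 3) = (b − 2).
Rewrite the budget in excess-of-subsistence terms: 5·(b − 2) + (5/3)·(m − 3) = 95 − 5·2 − (5/3)·3 = 80.
Substituting, (20/3)·(b − 2) = 80, so b − 2 = 12 and b* = 14.
Then m − 3 = 12, so m* = 15.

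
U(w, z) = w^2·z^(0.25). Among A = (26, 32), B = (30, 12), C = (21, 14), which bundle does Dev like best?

Evaluate utility at each bundle:
U(A) = 1607.808.
U(B) = 1675.089.
U(C) = 853.042.
Highest utility is B, so B ≻ A ≻ C.

Bundle B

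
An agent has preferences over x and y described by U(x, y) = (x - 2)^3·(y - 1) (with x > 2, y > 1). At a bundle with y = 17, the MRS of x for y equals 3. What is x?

x = 18

MU_x = 3·(x−2)^2·(y−1), MU_y = (x−2)^3.
MRS = (3/1)·(y−1)/(x−2).
Substitute y = 17: MRS = 48/(x − 2). Setting this equal to 3 gives x − 2 = 48/3 = 16, so x = 18.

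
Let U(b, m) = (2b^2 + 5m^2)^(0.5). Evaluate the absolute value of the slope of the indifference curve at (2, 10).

MRS = 2/25

For CES with ρ = 2, MRS = (2/5)·(m/b)^(-1).
At (2, 10): MRS = 2/25.
So at (2, 10) the consumer would give up 2/25 units of m for one more unit of b.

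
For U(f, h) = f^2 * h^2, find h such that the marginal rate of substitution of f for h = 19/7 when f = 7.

MU_f = 2·f·h^2 and MU_h = 2·f^2·h.
MRS = MU_f/MU_h = h/f.
Substitute f = 7: MRS = h/7. Setting h/7 = 19/7 gives h = (19/7)·7 = 19.

h = 19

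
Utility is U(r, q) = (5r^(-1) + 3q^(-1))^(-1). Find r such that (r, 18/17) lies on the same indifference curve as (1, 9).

r = 2

U depends on (r, q) only through S = 5r^(-1) + 3q^(-1), so equal utility means equal S. At (1, 9): S = 16/3.
With q = 18/17: 3·(18/17)^(-1) = 17/6, so 5r^(-1) = 16/3 − 17/6 = 2.5, i.e. r^(-1) = 0.5.
Hence r = 1/0.5 = 2.
Check: U(2, 18/17) = 0.1875.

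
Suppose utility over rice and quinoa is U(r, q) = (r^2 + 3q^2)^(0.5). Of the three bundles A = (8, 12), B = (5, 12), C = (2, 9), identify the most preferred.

Evaluate utility at each bundle:
U(A) = 22.271.
U(B) = 21.378.
U(C) = 15.716.
Highest utility is A, so A ≻ B ≻ C.

Bundle A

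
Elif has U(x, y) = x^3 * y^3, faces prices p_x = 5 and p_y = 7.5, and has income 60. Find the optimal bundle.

MU_x = 3·x^2·y^3 and MU_y = 3·x^3·y^2.
MRS = MU_x/MU_y = y/x.
Tangency: set MRS = p_x/p_y = 5/7.5 = 2/3.
So y/x = 2/3, i.e. y = (2/3)·x.
Substitute into the budget 5·x + 7.5·y = 60: 10·x = 60, so x* = 6.
Then y* = (2/3)·6 = 4.

x* = 6, y* = 4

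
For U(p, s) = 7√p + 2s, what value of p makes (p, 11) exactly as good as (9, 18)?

U(9, 18) = 57.
Set U(p, 11) = 57 and solve.
With s = 11: 7√p = 57 − 2·11 = 35, so √p = 5 and p = 25.
Check: U(25, 11) = 57.

p = 25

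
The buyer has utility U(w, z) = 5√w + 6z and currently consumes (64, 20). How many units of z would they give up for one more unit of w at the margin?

MRS = 5/96

MU_w = 5/(2√w), MU_z = 6.
MRS = 5/(2√w) ÷ 6.
At (64, 20): MRS = 5/96.
That is, one extra unit of w is worth 5/96 units of z at the margin.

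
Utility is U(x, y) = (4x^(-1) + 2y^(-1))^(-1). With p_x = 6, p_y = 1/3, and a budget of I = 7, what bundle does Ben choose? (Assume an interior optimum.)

x* = 1, y* = 3

For CES with ρ = -1, MRS = (4/2)·(y/x)^2.
Tangency: set MRS = p_x/p_y = 6/(1/3) = 18.
So (y/x)^2 = 9; taking the square root, y/x = 3, i.e. y = 3·x.
Substitute into the budget 6·x + (1/3)·y = 7: 7·x = 7, so x* = 1 and y* = 3·1 = 3.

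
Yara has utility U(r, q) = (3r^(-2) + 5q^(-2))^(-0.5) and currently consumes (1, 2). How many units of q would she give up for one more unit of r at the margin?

For CES with ρ = -2, MRS = (3/5)·(q/r)^3.
At (1, 2): MRS = 4.8.
That is, one extra unit of r is worth 4.8 units of q at the margin.

MRS = 4.8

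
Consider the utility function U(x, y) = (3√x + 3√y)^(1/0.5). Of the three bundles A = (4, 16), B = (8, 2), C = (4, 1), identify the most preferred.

Evaluate utility at each bundle:
U(A) = 324.000.
U(B) = 162.000.
U(C) = 81.000.
Highest utility is A, so A ≻ B ≻ C.

Bundle A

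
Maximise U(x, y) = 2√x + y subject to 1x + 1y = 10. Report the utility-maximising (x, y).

MU_x = 2/(2√x), MU_y = 1.
MRS = 2/(2√x) ÷ 1.
Tangency: set MRS = p_x/p_y = 1/1 = 1.
MRS depends only on x: 1/√x = 1 ⇒ √x = 1/1 = 1 ⇒ x* = 1.
From the budget, 1·y = 10 − 1·1 = 9, so y* = 9.

x* = 1, y* = 9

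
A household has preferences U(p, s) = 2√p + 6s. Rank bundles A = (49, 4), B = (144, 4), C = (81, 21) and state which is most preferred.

Evaluate utility at each bundle:
U(A) = 38.000.
U(B) = 48.000.
U(C) = 144.000.
Highest utility is C, so C ≻ B ≻ A.

Bundle C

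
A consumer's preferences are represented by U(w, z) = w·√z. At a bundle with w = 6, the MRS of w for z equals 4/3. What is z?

MU_w = √z and MU_z = 0.5·w·z^(-0.5).
MRS = MU_w/MU_z = (2)·z/w.
Substitute w = 6: MRS = z/3. Setting z/3 = 4/3 gives z = (4/3)·3 = 4.

z = 4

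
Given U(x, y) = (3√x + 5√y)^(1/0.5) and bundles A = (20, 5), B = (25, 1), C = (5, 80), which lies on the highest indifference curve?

Bundle C

Evaluate utility at each bundle:
U(A) = 605.000.
U(B) = 400.000.
U(C) = 2645.000.
Highest utility is C, so C ≻ A ≻ B.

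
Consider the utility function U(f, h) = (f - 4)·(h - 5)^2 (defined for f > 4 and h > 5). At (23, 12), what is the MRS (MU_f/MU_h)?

MU_f = (h−5)^2, MU_h = 2·(f−4)·(h−5).
MRS = (1/2)·(h−5)/(f−4).
At (23, 12): MRS = 7/38.
That is, one extra unit of f is worth 7/38 units of h at the margin.

MRS = 7/38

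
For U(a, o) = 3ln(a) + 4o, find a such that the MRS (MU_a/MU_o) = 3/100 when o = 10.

MU_a = 3/a, MU_o = 4.
MRS = 3/a ÷ 4.
MRS depends only on a: 0.75/a = 3/100 ⇒ a = 0.75/(3/100) = 25.

a = 25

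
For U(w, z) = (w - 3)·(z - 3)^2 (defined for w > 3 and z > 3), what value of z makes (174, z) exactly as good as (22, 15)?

U(22, 15) = 2736.
Set U(174, z) = 2736 and solve.
With w = 174: (174 − 3) = 171, so (z − 3)^2 = 2736/171 = 16.
Taking the square root (with z > 3): z − 3 = 4, so z = 7.
Check: U(174, 7) = 2736.

z = 7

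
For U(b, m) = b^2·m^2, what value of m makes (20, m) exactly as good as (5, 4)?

m = 1

U(5, 4) = 400.
Set U(20, m) = 400 and solve.
With b = 20: 20^2 = 400, so m^2 = 400/400 = 1; taking the square root, m = 1.
Check: U(20, 1) = 400.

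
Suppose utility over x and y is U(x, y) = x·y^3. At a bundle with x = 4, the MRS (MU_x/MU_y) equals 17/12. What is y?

y = 17

MU_x = y^3 and MU_y = 3·x·y^2.
MRS = MU_x/MU_y = (1/3)·y/x.
Substitute x = 4: MRS = y/12. Setting y/12 = 17/12 gives y = (17/12)·12 = 17.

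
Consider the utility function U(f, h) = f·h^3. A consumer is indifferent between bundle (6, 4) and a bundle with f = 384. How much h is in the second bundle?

U(6, 4) = 384.
Set U(384, h) = 384 and solve.
With f = 384: h^3 = 384/384 = 1; taking the cube root, h = 1.
Check: U(384, 1) = 384.

h = 1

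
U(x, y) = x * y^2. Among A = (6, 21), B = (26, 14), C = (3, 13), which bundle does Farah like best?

Bundle B

Evaluate utility at each bundle:
U(A) = 2646.
U(B) = 5096.
U(C) = 507.
Highest utility is B, so B ≻ A ≻ C.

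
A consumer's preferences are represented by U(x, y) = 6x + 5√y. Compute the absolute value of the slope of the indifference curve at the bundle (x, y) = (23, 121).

MU_x = 6, MU_y = 5/(2√y).
MRS = 6 ÷ (5/(2√y)).
At (23, 121): MRS = 26.4.
So at (23, 121) the consumer would give up 26.4 units of y for one more unit of x.

MRS = 26.4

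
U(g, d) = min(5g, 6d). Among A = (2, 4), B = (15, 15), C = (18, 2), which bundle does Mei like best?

Bundle B

Evaluate utility at each bundle:
U(A) = 10.
U(B) = 75.
U(C) = 12.
Highest utility is B, so B ≻ C ≻ A.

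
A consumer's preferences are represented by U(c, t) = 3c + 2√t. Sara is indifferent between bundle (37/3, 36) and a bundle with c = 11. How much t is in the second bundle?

t = 64

U(37/3, 36) = 49.
Set U(11, t) = 49 and solve.
With c = 11: 2√t = 49 − 3·11 = 16, so √t = 8 and t = 64.
Check: U(11, 64) = 49.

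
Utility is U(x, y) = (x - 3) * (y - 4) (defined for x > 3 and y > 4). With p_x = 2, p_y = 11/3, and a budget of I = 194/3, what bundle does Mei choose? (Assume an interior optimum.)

MU_x = (y−4), MU_y = (x−3).
MRS = (y−4)/(x−3).
Tangency: set MRS = p_x/p_y = 2/(11/3) = 6/11.
So (y − 4)/(x − 3) = 6/11, i.e. (y − 4) = (6/11)·(x − 3).
Rewrite the budget in excess-of-subsistence terms: 2·(x − 3) + (11/3)·(y − 4) = 194/3 − 2·3 − (11/3)·4 = 44.
Substituting, 4·(x − 3) = 44, so x − 3 = 11 and x* = 14.
Then y − 4 = (6/11)·11 = 6, so y* = 10.

x* = 14, y* = 10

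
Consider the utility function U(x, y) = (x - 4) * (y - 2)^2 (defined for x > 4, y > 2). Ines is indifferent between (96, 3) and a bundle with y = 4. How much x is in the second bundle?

U(96, 3) = 92.
Set U(x, 4) = 92 and solve.
With y = 4: (4 − 2)^2 = 4, so (x − 4) = 92/4 = 23.
So x = 4 + 23 = 27.
Check: U(27, 4) = 92.

x = 27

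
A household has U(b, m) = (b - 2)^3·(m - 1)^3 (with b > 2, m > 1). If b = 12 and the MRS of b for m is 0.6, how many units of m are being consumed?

MU_b = 3·(b−2)^2·(m−1)^3, MU_m = 3·(b−2)^3·(m−1)^2.
MRS = (m−1)/(b−2).
Substitute b = 12: MRS = (m − 1)/10. Setting this equal to 0.6 gives m − 1 = 0.6·10 = 6, so m = 7.

m = 7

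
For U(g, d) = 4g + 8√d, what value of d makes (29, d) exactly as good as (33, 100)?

U(33, 100) = 212.
Set U(29, d) = 212 and solve.
With g = 29: 8√d = 212 − 4·29 = 96, so √d = 12 and d = 144.
Check: U(29, 144) = 212.

d = 144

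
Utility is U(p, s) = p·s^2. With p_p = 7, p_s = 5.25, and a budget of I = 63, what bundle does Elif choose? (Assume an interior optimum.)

p* = 3, s* = 8

MU_p = s^2 and MU_s = 2·p·s.
MRS = MU_p/MU_s = (1/2)·s/p.
Tangency: set MRS = p_p/p_s = 7/5.25 = 4/3.
So (1/2)·s/p = 4/3, i.e. s = (8/3)·p.
Substitute into the budget 7·p + 5.25·s = 63: 21·p = 63, so p* = 3.
Then s* = (8/3)·3 = 8.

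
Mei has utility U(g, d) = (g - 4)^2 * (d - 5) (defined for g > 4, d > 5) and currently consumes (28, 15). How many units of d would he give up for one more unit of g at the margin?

MRS = 5/6

MU_g = 2·(g−4)·(d−5), MU_d = (g−4)^2.
MRS = (2/1)·(d−5)/(g−4).
At (28, 15): MRS = 5/6.
That is, one extra unit of g is worth 5/6 units of d at the margin.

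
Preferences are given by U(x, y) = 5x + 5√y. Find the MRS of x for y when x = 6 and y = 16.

MU_x = 5, MU_y = 5/(2√y).
MRS = 5 ÷ (5/(2√y)).
At (6, 16): MRS = 8.
So at (6, 16) the consumer would give up 8 units of y for one more unit of x.

MRS = 8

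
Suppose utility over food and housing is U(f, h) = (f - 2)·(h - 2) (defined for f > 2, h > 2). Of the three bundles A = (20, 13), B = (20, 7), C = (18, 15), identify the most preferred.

Bundle C

Evaluate utility at each bundle:
U(A) = 198.
U(B) = 90.
U(C) = 208.
Highest utility is C, so C ≻ A ≻ B.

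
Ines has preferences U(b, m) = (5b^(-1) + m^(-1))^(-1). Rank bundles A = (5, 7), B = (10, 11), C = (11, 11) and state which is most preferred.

Bundle C

Evaluate utility at each bundle:
U(A) = 0.875.
U(B) = 1.692.
U(C) = 1.833.
Highest utility is C, so C ≻ B ≻ A.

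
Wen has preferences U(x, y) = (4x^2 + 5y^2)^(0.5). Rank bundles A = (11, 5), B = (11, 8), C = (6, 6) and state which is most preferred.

Bundle B

Evaluate utility at each bundle:
U(A) = 24.678.
U(B) = 28.355.
U(C) = 18.000.
Highest utility is B, so B ≻ A ≻ C.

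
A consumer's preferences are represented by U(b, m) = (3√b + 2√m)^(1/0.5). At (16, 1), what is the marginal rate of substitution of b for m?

For CES with ρ = 0.5, MRS = (3/2)·√(m/b).
At (16, 1): MRS = 0.375.
The indifference curve has slope −0.375 at this bundle.

MRS = 0.375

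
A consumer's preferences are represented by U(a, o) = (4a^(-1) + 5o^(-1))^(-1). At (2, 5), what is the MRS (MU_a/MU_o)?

MRS = 5

For CES with ρ = -1, MRS = (4/5)·(o/a)^2.
At (2, 5): MRS = 5.
So at (2, 5) the consumer would give up 5 units of o for one more unit of a.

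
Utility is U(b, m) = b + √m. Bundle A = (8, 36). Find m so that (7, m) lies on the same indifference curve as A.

U(8, 36) = 14.
Set U(7, m) = 14 and solve.
With b = 7: √m = 14 − 7 = 7, so √m = 7 and m = 49.
Check: U(7, 49) = 14.

m = 49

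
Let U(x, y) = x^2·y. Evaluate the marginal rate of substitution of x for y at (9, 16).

MRS = 32/9

MU_x = 2·x·y and MU_y = x^2.
MRS = MU_x/MU_y = (2/1)·y/x.
At (9, 16): MRS = 32/9.
So at (9, 16) the consumer would give up 32/9 units of y for one more unit of x.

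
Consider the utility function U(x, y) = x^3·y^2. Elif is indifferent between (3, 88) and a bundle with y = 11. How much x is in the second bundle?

U(3, 88) = 209088.
Set U(x, 11) = 209088 and solve.
With y = 11: 11^2 = 121, so x^3 = 209088/121 = 1728; taking the cube root, x = 12.
Check: U(12, 11) = 209088.

x = 12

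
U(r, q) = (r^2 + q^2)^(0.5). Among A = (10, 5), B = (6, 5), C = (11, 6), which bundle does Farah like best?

Bundle C

Evaluate utility at each bundle:
U(A) = 11.180.
U(B) = 7.810.
U(C) = 12.530.
Highest utility is C, so C ≻ A ≻ B.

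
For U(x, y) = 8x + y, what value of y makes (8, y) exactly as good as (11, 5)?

y = 29

U(11, 5) = 93.
Set U(8, y) = 93 and solve.
8·8 + y = 93 ⇒ y = 29 ⇒ y = 29.
Check: U(8, 29) = 93.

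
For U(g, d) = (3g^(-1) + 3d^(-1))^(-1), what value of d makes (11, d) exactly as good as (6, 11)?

U depends on (g, d) only through S = 3g^(-1) + 3d^(-1), so equal utility means equal S. At (6, 11): S = 17/22.
With g = 11: 3·11^(-1) = 3/11, so 3d^(-1) = 17/22 − 3/11 = 0.5, i.e. d^(-1) = 1/6.
Hence d = 1/(1/6) = 6.
Check: U(11, 6) = 1.2941.

d = 6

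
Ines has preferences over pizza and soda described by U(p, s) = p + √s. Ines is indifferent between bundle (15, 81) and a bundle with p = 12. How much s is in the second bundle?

U(15, 81) = 24.
Set U(12, s) = 24 and solve.
With p = 12: √s = 24 − 12 = 12, so √s = 12 and s = 144.
Check: U(12, 144) = 24.

s = 144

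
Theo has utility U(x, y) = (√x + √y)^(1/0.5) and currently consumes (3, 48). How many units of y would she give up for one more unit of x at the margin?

MRS = 4

For CES with ρ = 0.5, MRS = √(y/x).
At (3, 48): MRS = 4.
The indifference curve has slope −4 at this bundle.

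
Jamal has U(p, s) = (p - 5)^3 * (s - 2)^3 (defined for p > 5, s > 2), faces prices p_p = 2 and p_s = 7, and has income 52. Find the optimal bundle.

MU_p = 3·(p−5)^2·(s−2)^3, MU_s = 3·(p−5)^3·(s−2)^2.
MRS = (s−2)/(p−5).
Tangency: set MRS = p_p/p_s = 2/7.
So (s − 2)/(p − 5) = 2/7, i.e. (s − 2) = (2/7)·(p − 5).
Rewrite the budget in excess-of-subsistence terms: 2·(p − 5) + 7·(s − 2) = 52 − 2·5 − 7·2 = 28.
Substituting, 4·(p − 5) = 28, so p − 5 = 7 and p* = 12.
Then s − 2 = (2/7)·7 = 2, so s* = 4.

p* = 12, s* = 4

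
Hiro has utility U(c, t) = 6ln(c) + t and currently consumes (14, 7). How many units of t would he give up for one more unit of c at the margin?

MU_c = 6/c, MU_t = 1.
MRS = 6/c ÷ 1.
At (14, 7): MRS = 3/7.
So at (14, 7) the consumer would give up 3/7 units of t for one more unit of c.

MRS = 3/7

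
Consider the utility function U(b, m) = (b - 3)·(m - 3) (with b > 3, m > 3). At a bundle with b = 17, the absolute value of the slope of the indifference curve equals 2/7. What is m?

m = 7

MU_b = (m−3), MU_m = (b−3).
MRS = (m−3)/(b−3).
Substitute b = 17: MRS = (m − 3)/14. Setting this equal to 2/7 gives m − 3 = (2/7)·14 = 4, so m = 7.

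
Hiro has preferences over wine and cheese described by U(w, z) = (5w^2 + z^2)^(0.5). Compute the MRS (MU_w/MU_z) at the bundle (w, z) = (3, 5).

For CES with ρ = 2, MRS = (5/1)·(z/w)^(-1).
At (3, 5): MRS = 3.
The indifference curve has slope −3 at this bundle.

MRS = 3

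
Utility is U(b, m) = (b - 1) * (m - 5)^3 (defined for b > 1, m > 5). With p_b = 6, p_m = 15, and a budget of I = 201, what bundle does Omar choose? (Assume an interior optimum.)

MU_b = (m−5)^3, MU_m = 3·(b−1)·(m−5)^2.
MRS = (1/3)·(m−5)/(b−1).
Tangency: set MRS = p_b/p_m = 6/15 = 0.4.
So (1/3)·(m − 5)/(b − 1) = 0.4, i.e. (m − 5) = 1.2·(b − 1).
Rewrite the budget in excess-of-subsistence terms: 6·(b − 1) + 15·(m − 5) = 201 − 6·1 − 15·5 = 120.
Substituting, 24·(b − 1) = 120, so b − 1 = 5 and b* = 6.
Then m − 5 = 1.2·5 = 6, so m* = 11.

b* = 6, m* = 11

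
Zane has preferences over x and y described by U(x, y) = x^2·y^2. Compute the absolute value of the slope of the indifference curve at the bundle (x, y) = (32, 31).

MRS = 31/32

MU_x = 2·x·y^2 and MU_y = 2·x^2·y.
MRS = MU_x/MU_y = y/x.
At (32, 31): MRS = 31/32.
So at (32, 31) the consumer would give up 31/32 units of y for one more unit of x.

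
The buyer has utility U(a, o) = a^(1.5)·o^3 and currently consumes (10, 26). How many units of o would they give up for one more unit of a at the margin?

MU_a = 1.5·√a·o^3 and MU_o = 3·a^(1.5)·o^2.
MRS = MU_a/MU_o = (0.5)·o/a.
At (10, 26): MRS = 1.3.
So at (10, 26) the consumer would give up 1.3 units of o for one more unit of a.

MRS = 1.3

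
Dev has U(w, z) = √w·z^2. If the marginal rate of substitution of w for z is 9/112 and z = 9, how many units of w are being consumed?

w = 28

MU_w = 0.5·w^(-0.5)·z^2 and MU_z = 2·√w·z.
MRS = MU_w/MU_z = (0.25)·z/w.
Substitute z = 9: MRS = 2.25/w. Setting 2.25/w = 9/112 gives w = 2.25/(9/112) = 28.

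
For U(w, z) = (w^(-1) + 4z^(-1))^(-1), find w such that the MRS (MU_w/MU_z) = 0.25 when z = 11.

For CES with ρ = -1, MRS = (1/4)·(z/w)^2.
Setting (1/4)·(11/w)^2 = 0.25 gives (11/w)^2 = 1, so 11/w = 1 and w = 11.

w = 11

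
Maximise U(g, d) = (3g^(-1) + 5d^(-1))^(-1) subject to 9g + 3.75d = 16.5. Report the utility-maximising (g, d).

g* = 1, d* = 2

For CES with ρ = -1, MRS = (3/5)·(d/g)^2.
Tangency: set MRS = p_g/p_d = 9/3.75 = 2.4.
So (d/g)^2 = 4; taking the square root, d/g = 2, i.e. d = 2·g.
Substitute into the budget 9·g + 3.75·d = 16.5: 16.5·g = 16.5, so g* = 1 and d* = 2·1 = 2.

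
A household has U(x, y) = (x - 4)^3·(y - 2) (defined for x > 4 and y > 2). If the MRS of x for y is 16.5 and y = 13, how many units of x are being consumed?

MU_x = 3·(x−4)^2·(y−2), MU_y = (x−4)^3.
MRS = (3/1)·(y−2)/(x−4).
Substitute y = 13: MRS = 33/(x − 4). Setting this equal to 16.5 gives x − 4 = 33/16.5 = 2, so x = 6.

x = 6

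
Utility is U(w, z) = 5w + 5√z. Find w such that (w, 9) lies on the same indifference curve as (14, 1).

w = 12

U(14, 1) = 75.
Set U(w, 9) = 75 and solve.
With z = 9: √9 = 3, so 5w = 75 − 5·3 = 60 and w = 12.
Check: U(12, 9) = 75.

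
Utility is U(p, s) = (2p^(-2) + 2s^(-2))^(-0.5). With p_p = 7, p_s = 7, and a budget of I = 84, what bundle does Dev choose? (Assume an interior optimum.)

p* = 6, s* = 6

For CES with ρ = -2, MRS = (s/p)^3.
Tangency: set MRS = p_p/p_s = 7/7 = 1.
So (s/p)^3 = 1; taking the cube root, s/p = 1, i.e. s = p.
Substitute into the budget 7·p + 7·s = 84: 14·p = 84, so p* = 6 and s* = 6.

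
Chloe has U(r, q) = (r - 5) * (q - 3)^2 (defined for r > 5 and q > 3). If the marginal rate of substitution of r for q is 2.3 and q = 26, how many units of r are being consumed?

MU_r = (q−3)^2, MU_q = 2·(r−5)·(q−3).
MRS = (1/2)·(q−3)/(r−5).
Substitute q = 26: MRS = 11.5/(r − 5). Setting this equal to 2.3 gives r − 5 = 11.5/2.3 = 5, so r = 10.

r = 10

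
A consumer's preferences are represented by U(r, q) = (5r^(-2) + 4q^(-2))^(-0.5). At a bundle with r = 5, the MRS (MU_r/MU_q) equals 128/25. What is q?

For CES with ρ = -2, MRS = (5/4)·(q/r)^3.
Setting (5/4)·(q/5)^3 = 128/25 gives (q/5)^3 = 512/125, so q/5 = 1.6 and q = 8.

q = 8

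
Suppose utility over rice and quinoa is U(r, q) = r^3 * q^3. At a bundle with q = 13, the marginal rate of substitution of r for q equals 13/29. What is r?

MU_r = 3·r^2·q^3 and MU_q = 3·r^3·q^2.
MRS = MU_r/MU_q = q/r.
Substitute q = 13: MRS = 13/r. Setting 13/r = 13/29 gives r = 13/(13/29) = 29.

r = 29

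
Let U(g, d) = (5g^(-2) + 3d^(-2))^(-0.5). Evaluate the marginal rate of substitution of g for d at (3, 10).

MRS = 5000/81

For CES with ρ = -2, MRS = (5/3)·(d/g)^3.
At (3, 10): MRS = 5000/81.
That is, one extra unit of g is worth 5000/81 units of d at the margin.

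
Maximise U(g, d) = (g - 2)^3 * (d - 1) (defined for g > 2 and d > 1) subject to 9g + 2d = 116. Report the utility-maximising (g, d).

g* = 10, d* = 13

MU_g = 3·(g−2)^2·(d−1), MU_d = (g−2)^3.
MRS = (3/1)·(d−1)/(g−2).
Tangency: set MRS = p_g/p_d = 9/2 = 4.5.
So (3/1)·(d − 1)/(g − 2) = 4.5, i.e. (d − 1) = 1.5·(g − 2).
Rewrite the budget in excess-of-subsistence terms: 9·(g − 2) + 2·(d − 1) = 116 − 9·2 − 2·1 = 96.
Substituting, 12·(g − 2) = 96, so g − 2 = 8 and g* = 10.
Then d − 1 = 1.5·8 = 12, so d* = 13.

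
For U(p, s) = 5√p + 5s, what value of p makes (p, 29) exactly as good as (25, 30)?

U(25, 30) = 175.
Set U(p, 29) = 175 and solve.
With s = 29: 5√p = 175 − 5·29 = 30, so √p = 6 and p = 36.
Check: U(36, 29) = 175.

p = 36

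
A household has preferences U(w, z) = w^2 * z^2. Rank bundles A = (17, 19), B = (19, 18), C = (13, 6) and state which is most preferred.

Bundle B

Evaluate utility at each bundle:
U(A) = 104329.
U(B) = 116964.
U(C) = 6084.
Highest utility is B, so B ≻ A ≻ C.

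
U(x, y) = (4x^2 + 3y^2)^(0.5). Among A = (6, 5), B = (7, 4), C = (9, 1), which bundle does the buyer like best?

Bundle C

Evaluate utility at each bundle:
U(A) = 14.799.
U(B) = 15.620.
U(C) = 18.083.
Highest utility is C, so C ≻ B ≻ A.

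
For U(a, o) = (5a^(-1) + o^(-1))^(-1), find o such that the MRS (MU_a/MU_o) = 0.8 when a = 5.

For CES with ρ = -1, MRS = (5/1)·(o/a)^2.
Setting (5/1)·(o/5)^2 = 0.8 gives (o/5)^2 = 4/25, so o/5 = 0.4 and o = 2.

o = 2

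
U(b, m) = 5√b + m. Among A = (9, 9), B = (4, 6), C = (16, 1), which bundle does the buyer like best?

Evaluate utility at each bundle:
U(A) = 24.000.
U(B) = 16.000.
U(C) = 21.000.
Highest utility is A, so A ≻ C ≻ B.

Bundle A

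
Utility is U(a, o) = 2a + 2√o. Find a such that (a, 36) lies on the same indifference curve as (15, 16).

a = 13

U(15, 16) = 38.
Set U(a, 36) = 38 and solve.
With o = 36: √36 = 6, so 2a = 38 − 2·6 = 26 and a = 13.
Check: U(13, 36) = 38.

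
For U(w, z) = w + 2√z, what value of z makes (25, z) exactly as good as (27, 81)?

U(27, 81) = 45.
Set U(25, z) = 45 and solve.
With w = 25: 2√z = 45 − 25 = 20, so √z = 10 and z = 100.
Check: U(25, 100) = 45.

z = 100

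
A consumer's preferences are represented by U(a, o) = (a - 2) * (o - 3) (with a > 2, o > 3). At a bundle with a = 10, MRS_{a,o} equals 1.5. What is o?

MU_a = (o−3), MU_o = (a−2).
MRS = (o−3)/(a−2).
Substitute a = 10: MRS = (o − 3)/8. Setting this equal to 1.5 gives o − 3 = 1.5·8 = 12, so o = 15.

o = 15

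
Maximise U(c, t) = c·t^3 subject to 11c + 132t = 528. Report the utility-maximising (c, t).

c* = 12, t* = 3

MU_c = t^3 and MU_t = 3·c·t^2.
MRS = MU_c/MU_t = (1/3)·t/c.
Tangency: set MRS = p_c/p_t = 11/132 = 1/12.
So (1/3)·t/c = 1/12, i.e. t = 0.25·c.
Substitute into the budget 11·c + 132·t = 528: 44·c = 528, so c* = 12.
Then t* = 0.25·12 = 3.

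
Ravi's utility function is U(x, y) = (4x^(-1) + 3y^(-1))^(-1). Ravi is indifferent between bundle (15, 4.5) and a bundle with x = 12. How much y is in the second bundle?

U depends on (x, y) only through S = 4x^(-1) + 3y^(-1), so equal utility means equal S. At (15, 4.5): S = 14/15.
With x = 12: 4·12^(-1) = 1/3, so 3y^(-1) = 14/15 − 1/3 = 0.6, i.e. y^(-1) = 0.2.
Hence y = 1/0.2 = 5.
Check: U(12, 5) = 1.0714.

y = 5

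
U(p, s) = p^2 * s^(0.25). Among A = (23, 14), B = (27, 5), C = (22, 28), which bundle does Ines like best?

Bundle C

Evaluate utility at each bundle:
U(A) = 1023.264.
U(B) = 1090.109.
U(C) = 1113.358.
Highest utility is C, so C ≻ B ≻ A.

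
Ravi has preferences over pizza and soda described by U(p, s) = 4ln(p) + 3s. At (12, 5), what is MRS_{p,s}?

MU_p = 4/p, MU_s = 3.
MRS = 4/p ÷ 3.
At (12, 5): MRS = 1/9.
So at (12, 5) the consumer would give up 1/9 units of s for one more unit of p.

MRS = 1/9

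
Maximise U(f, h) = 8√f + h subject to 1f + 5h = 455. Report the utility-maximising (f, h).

f* = 400, h* = 11

MU_f = 8/(2√f), MU_h = 1.
MRS = 8/(2√f) ÷ 1.
Tangency: set MRS = p_f/p_h = 1/5 = 0.2.
MRS depends only on f: 4/√f = 0.2 ⇒ √f = 4/0.2 = 20 ⇒ f* = 400.
From the budget, 5·h = 455 − 1·400 = 55, so h* = 11.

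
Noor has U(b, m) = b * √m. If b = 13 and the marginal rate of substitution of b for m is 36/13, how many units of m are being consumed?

MU_b = √m and MU_m = 0.5·b·m^(-0.5).
MRS = MU_b/MU_m = (2)·m/b.
Substitute b = 13: MRS = m/6.5. Setting m/6.5 = 36/13 gives m = (36/13)·6.5 = 18.

m = 18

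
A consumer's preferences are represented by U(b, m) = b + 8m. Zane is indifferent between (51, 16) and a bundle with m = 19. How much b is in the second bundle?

U(51, 16) = 179.
Set U(b, 19) = 179 and solve.
b + 8·19 = 179 ⇒ b = 27 ⇒ b = 27.
Check: U(27, 19) = 179.

b = 27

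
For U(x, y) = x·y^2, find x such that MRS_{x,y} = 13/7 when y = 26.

MU_x = y^2 and MU_y = 2·x·y.
MRS = MU_x/MU_y = (1/2)·y/x.
Substitute y = 26: MRS = 13/x. Setting 13/x = 13/7 gives x = 13/(13/7) = 7.

x = 7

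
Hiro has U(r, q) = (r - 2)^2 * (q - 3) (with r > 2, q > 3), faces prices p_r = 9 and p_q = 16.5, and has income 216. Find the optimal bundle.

MU_r = 2·(r−2)·(q−3), MU_q = (r−2)^2.
MRS = (2/1)·(q−3)/(r−2).
Tangency: set MRS = p_r/p_q = 9/16.5 = 6/11.
So (2/1)·(q − 3)/(r − 2) = 6/11, i.e. (q − 3) = (3/11)·(r − 2).
Rewrite the budget in excess-of-subsistence terms: 9·(r − 2) + 16.5·(q − 3) = 216 − 9·2 − 16.5·3 = 148.5.
Substituting, 13.5·(r − 2) = 148.5, so r − 2 = 11 and r* = 13.
Then q − 3 = (3/11)·11 = 3, so q* = 6.

r* = 13, q* = 6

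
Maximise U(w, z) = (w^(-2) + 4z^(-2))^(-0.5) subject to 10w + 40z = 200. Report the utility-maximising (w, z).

For CES with ρ = -2, MRS = (1/4)·(z/w)^3.
Tangency: set MRS = p_w/p_z = 10/40 = 0.25.
So (z/w)^3 = 1; taking the cube root, z/w = 1, i.e. z = w.
Substitute into the budget 10·w + 40·z = 200: 50·w = 200, so w* = 4 and z* = 4.

w* = 4, z* = 4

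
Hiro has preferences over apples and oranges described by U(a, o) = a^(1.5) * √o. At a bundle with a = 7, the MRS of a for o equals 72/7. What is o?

o = 24

MU_a = 1.5·√a·√o and MU_o = 0.5·a^(1.5)·o^(-0.5).
MRS = MU_a/MU_o = (3)·o/a.
Substitute a = 7: MRS = o/(7/3). Setting o/(7/3) = 72/7 gives o = (72/7)·(7/3) = 24.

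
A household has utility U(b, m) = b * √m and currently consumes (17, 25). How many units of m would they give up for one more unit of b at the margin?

MU_b = √m and MU_m = 0.5·b·m^(-0.5).
MRS = MU_b/MU_m = (2)·m/b.
At (17, 25): MRS = 50/17.
That is, one extra unit of b is worth 50/17 units of m at the margin.

MRS = 50/17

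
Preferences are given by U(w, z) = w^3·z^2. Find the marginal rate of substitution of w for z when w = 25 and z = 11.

MU_w = 3·w^2·z^2 and MU_z = 2·w^3·z.
MRS = MU_w/MU_z = (3/2)·z/w.
At (25, 11): MRS = 33/50.
So at (25, 11) the consumer would give up 33/50 units of z for one more unit of w.

MRS = 33/50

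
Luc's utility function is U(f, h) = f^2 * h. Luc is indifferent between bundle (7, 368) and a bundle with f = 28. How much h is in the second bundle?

U(7, 368) = 18032.
Set U(28, h) = 18032 and solve.
With f = 28: 28^2 = 784, so h = 18032/784 = 23.
Check: U(28, 23) = 18032.

h = 23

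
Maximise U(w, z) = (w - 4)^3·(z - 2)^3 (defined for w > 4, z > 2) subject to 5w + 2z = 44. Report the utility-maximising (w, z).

w* = 6, z* = 7

MU_w = 3·(w−4)^2·(z−2)^3, MU_z = 3·(w−4)^3·(z−2)^2.
MRS = (z−2)/(w−4).
Tangency: set MRS = p_w/p_z = 5/2 = 2.5.
So (z − 2)/(w − 4) = 2.5, i.e. (z − 2) = 2.5·(w − 4).
Rewrite the budget in excess-of-subsistence terms: 5·(w − 4) + 2·(z − 2) = 44 − 5·4 − 2·2 = 20.
Substituting, 10·(w − 4) = 20, so w − 4 = 2 and w* = 6.
Then z − 2 = 2.5·2 = 5, so z* = 7.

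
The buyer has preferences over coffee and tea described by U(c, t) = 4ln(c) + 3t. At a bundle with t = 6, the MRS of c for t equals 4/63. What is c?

c = 21

MU_c = 4/c, MU_t = 3.
MRS = 4/c ÷ 3.
MRS depends only on c: (4/3)/c = 4/63 ⇒ c = (4/3)/(4/63) = 21.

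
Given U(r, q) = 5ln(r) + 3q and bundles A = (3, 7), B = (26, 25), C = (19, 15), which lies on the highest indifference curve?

Bundle B

Evaluate utility at each bundle:
U(A) = 26.493.
U(B) = 91.290.
U(C) = 59.722.
Highest utility is B, so B ≻ C ≻ A.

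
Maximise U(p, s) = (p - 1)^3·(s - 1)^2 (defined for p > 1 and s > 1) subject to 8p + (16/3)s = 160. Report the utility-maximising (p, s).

MU_p = 3·(p−1)^2·(s−1)^2, MU_s = 2·(p−1)^3·(s−1).
MRS = (3/2)·(s−1)/(p−1).
Tangency: set MRS = p_p/p_s = 8/(16/3) = 1.5.
So (3/2)·(s − 1)/(p − 1) = 1.5, i.e. (s − 1) = (p − 1).
Rewrite the budget in excess-of-subsistence terms: 8·(p − 1) + (16/3)·(s − 1) = 160 − 8·1 − (16/3)·1 = 440/3.
Substituting, (40/3)·(p − 1) = 440/3, so p − 1 = 11 and p* = 12.
Then s − 1 = 11, so s* = 12.

p* = 12, s* = 12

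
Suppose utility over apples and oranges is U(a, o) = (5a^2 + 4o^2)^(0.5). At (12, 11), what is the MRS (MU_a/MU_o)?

MRS = 15/11

For CES with ρ = 2, MRS = (5/4)·(o/a)^(-1).
At (12, 11): MRS = 15/11.
So at (12, 11) the consumer would give up 15/11 units of o for one more unit of a.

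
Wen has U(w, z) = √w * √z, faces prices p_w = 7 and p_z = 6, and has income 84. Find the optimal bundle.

w* = 6, z* = 7

MU_w = 0.5·w^(-0.5)·√z and MU_z = 0.5·√w·z^(-0.5).
MRS = MU_w/MU_z = z/w.
Tangency: set MRS = p_w/p_z = 7/6.
So z/w = 7/6, i.e. z = (7/6)·w.
Substitute into the budget 7·w + 6·z = 84: 14·w = 84, so w* = 6.
Then z* = (7/6)·6 = 7.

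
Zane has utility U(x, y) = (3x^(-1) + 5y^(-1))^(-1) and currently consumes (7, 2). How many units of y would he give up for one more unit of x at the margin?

MRS = 12/245

For CES with ρ = -1, MRS = (3/5)·(y/x)^2.
At (7, 2): MRS = 12/245.
That is, one extra unit of x is worth 12/245 units of y at the margin.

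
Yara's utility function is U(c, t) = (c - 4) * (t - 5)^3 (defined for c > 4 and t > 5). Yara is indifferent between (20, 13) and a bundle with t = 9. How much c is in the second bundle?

U(20, 13) = 8192.
Set U(c, 9) = 8192 and solve.
With t = 9: (9 − 5)^3 = 64, so (c − 4) = 8192/64 = 128.
So c = 4 + 128 = 132.
Check: U(132, 9) = 8192.

c = 132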